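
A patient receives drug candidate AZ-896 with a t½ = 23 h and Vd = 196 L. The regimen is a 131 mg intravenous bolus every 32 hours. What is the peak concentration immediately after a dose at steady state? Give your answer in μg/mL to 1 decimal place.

1.1 μg/mL

k = ln2/t½ = ln2/23 ≈ 0.030137 h⁻¹; fraction remaining f = e^(−kτ) = e^(−0.030137×32) ≈ 0.3812.
Accumulation ratio R = 1/(1 − f) ≈ 1/0.6188 ≈ 1.6160.
Single-dose peak C₀ = D/Vd = 131/196 ≈ 0.668 μg/mL.
Steady-state peak Cmax,ss = C₀·R ≈ 0.668 × 1.6160 ≈ 1.079 μg/mL.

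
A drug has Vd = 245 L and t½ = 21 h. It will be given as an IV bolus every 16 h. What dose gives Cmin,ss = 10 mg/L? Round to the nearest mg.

1705 mg

τ/t½ = 16/21 ≈ 0.7619, so f = (1/2)^(16/21) ≈ 0.589717.
Cmin,ss = (D/Vd)·f/(1−f), so D = Cmin,ss·Vd·(1−f)/f.
D = 10 × 245 × (1−f)/f ≈ 10 × 245 × 0.69573 ≈ 1704.54 mg.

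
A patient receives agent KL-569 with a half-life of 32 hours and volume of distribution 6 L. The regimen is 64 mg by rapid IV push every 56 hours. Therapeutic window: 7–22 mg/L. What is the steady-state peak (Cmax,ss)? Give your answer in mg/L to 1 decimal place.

15.2 mg/L

k = ln2/t½ = ln2/32 ≈ 0.021661 h⁻¹; fraction remaining f = e^(−kτ) = e^(−0.021661×56) ≈ 0.2973.
At steady state, accumulation factor R = 1/(1 − e^(−kτ)) ≈ 1.4231.
Each bolus raises the concentration by D/Vd = 64/6 ≈ 10.667 mg/L.
Steady-state peak Cmax,ss = C₀·R ≈ 10.667 × 1.4231 ≈ 15.180 mg/L.
Peak 15.2 mg/L vs MTC 22 mg/L: below toxic threshold.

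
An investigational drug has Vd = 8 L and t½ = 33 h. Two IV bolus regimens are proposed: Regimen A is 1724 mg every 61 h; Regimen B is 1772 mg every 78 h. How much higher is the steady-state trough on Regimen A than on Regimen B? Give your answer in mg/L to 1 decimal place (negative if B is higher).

29.4 mg/L

Regimen A: f = (1/2)^(61/33) ≈ 0.2777; Cmin,ss = (1724/8)·f/(1−f) ≈ 82.852 mg/L.
Regimen B: f = (1/2)^(78/33) ≈ 0.1943; Cmin,ss = (1772/8)·f/(1−f) ≈ 53.416 mg/L.
Difference ≈ 82.852 − 53.416 ≈ 29.436 mg/L.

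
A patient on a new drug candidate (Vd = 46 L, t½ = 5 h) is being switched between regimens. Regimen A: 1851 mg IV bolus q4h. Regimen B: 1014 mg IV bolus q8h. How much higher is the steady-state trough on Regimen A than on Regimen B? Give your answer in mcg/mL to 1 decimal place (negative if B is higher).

Regimen A: f = (1/2)^(4/5) ≈ 0.5743; Cmin,ss = (1851/46)·f/(1−f) ≈ 54.285 mcg/mL.
Regimen B: f = (1/2)^(8/5) ≈ 0.3299; Cmin,ss = (1014/46)·f/(1−f) ≈ 10.852 mcg/mL.
Difference ≈ 54.285 − 10.852 ≈ 43.433 mcg/mL.

43.4 mcg/mL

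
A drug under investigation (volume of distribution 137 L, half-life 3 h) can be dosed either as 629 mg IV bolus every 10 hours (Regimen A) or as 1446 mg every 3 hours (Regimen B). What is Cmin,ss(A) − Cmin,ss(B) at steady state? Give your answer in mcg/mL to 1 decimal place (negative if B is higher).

Regimen A: f = (1/2)^(10/3) ≈ 0.0992; Cmin,ss = (629/137)·f/(1−f) ≈ 0.506 mcg/mL.
Regimen B: f = (1/2)^(3/3) ≈ 0.5000; Cmin,ss = (1446/137)·f/(1−f) ≈ 10.555 mcg/mL.
Difference ≈ 0.506 − 10.555 ≈ -10.049 mcg/mL.

-10.0 mcg/mL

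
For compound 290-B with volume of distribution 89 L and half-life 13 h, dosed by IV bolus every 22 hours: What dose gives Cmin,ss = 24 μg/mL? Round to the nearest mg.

τ/t½ = 22/13 ≈ 1.6923, so f = (1/2)^(22/13) ≈ 0.309432.
Cmin,ss = (D/Vd)·f/(1−f), so D = Cmin,ss·Vd·(1−f)/f.
D = 24 × 89 × (1−f)/f ≈ 24 × 89 × 2.23173 ≈ 4766.98 mg.

4767 mg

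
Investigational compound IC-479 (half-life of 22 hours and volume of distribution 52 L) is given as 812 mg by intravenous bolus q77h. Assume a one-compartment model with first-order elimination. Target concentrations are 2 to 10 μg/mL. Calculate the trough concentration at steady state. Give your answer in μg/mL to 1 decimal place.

Over one 77-h interval, 77/22 ≈ 3.5 half-lives elapse, leaving f ≈ 0.0884 of each dose.
Accumulation ratio R = 1/(1 − f) ≈ 1/0.9116 ≈ 1.0970.
Single-dose peak C₀ = D/Vd = 812/52 ≈ 15.615 μg/mL.
Steady-state peak Cmax,ss = C₀·R ≈ 15.615 × 1.0970 ≈ 17.130 μg/mL.
Steady-state trough Cmin,ss = Cmax,ss·f ≈ 17.130 × 0.0884 ≈ 1.514 μg/mL.
Trough 1.5 μg/mL vs MEC 2 μg/mL: subtherapeutic.

1.5 μg/mL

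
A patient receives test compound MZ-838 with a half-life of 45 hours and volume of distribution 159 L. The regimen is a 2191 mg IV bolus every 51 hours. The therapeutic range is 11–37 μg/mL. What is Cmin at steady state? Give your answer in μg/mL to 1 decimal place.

k = ln2/t½ = ln2/45 ≈ 0.015403 h⁻¹; fraction remaining f = e^(−kτ) = e^(−0.015403×51) ≈ 0.4559.
At steady state, accumulation factor R = 1/(1 − e^(−kτ)) ≈ 1.8379.
Single-dose peak C₀ = D/Vd = 2191/159 ≈ 13.780 μg/mL.
Steady-state peak Cmax,ss = C₀·R ≈ 13.780 × 1.8379 ≈ 25.326 μg/mL.
One interval later, Cmin,ss = Cmax,ss·e^(−kτ) ≈ 25.326 × 0.4559 ≈ 11.546 μg/mL.
Trough 11.5 μg/mL vs MEC 11 μg/mL: adequate.

11.5 μg/mL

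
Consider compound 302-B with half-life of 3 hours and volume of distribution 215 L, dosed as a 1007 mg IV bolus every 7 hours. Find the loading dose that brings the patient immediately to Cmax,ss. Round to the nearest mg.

1256 mg

f = (1/2)^(7/3) ≈ 0.198425; accumulation ratio R = 1/(1−f) ≈ 1.24754.
Loading dose to hit Cmax,ss on first dose: D_load = D_maint·R ≈ 1007 × 1.24754 ≈ 1256.27 mg.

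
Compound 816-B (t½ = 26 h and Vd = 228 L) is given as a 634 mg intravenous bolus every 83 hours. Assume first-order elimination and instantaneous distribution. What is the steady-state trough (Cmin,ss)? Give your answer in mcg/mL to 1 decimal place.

0.3 mcg/mL

k = ln2/t½ = ln2/26 ≈ 0.026660 h⁻¹; fraction remaining f = e^(−kτ) = e^(−0.026660×83) ≈ 0.1094.
Accumulation ratio R = 1/(1 − f) ≈ 1/0.8906 ≈ 1.1228.
Each bolus raises the concentration by D/Vd = 634/228 ≈ 2.781 mcg/mL.
Cmax,ss = C₀/(1 − f) ≈ 2.781/0.8906 ≈ 3.123 mcg/mL.
One interval later, Cmin,ss = Cmax,ss·e^(−kτ) ≈ 3.123 × 0.1094 ≈ 0.342 mcg/mL.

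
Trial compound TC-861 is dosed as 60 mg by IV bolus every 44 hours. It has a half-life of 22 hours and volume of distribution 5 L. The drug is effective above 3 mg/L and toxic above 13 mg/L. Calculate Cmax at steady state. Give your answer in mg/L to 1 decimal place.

The dosing interval is 2 half-lives, so f = 2^(−2) = 0.25.
Accumulation ratio R = 1/(1 − f) = 1/0.75 = 4/3.
Single-dose peak C₀ = D/Vd = 60/5 = 12 mg/L.
Steady-state peak Cmax,ss = C₀·R = 12 × 4/3 ≈ 16.000 mg/L.
Peak 16.0 mg/L vs MTC 13 mg/L: exceeds toxic threshold.

16.0 mg/L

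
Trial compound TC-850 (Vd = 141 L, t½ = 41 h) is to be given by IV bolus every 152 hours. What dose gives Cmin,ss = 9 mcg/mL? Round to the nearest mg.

15307 mg

τ/t½ = 152/41 ≈ 3.7073, so f = (1/2)^(152/41) ≈ 0.076557.
Cmin,ss = (D/Vd)·f/(1−f), so D = Cmin,ss·Vd·(1−f)/f.
D = 9 × 141 × (1−f)/f ≈ 9 × 141 × 12.06216 ≈ 15306.88 mg.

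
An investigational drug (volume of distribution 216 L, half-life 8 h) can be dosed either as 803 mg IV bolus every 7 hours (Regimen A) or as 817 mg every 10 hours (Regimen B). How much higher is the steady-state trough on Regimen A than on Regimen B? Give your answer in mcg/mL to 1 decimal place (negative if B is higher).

1.7 mcg/mL

Regimen A: f = (1/2)^(7/8) ≈ 0.5453; Cmin,ss = (803/216)·f/(1−f) ≈ 4.458 mcg/mL.
Regimen B: f = (1/2)^(10/8) ≈ 0.4204; Cmin,ss = (817/216)·f/(1−f) ≈ 2.743 mcg/mL.
Difference ≈ 4.458 − 2.743 ≈ 1.715 mcg/mL.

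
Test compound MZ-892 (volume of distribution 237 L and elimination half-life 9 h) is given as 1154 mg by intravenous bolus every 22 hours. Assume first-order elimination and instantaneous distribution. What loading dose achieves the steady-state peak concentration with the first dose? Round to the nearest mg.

f = (1/2)^(22/9) ≈ 0.183717; accumulation ratio R = 1/(1−f) ≈ 1.22507.
Loading dose to hit Cmax,ss on first dose: D_load = D_maint·R ≈ 1154 × 1.22507 ≈ 1413.73 mg.

1414 mg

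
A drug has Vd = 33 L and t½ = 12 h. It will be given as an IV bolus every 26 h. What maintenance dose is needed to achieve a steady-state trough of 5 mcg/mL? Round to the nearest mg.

576 mg

τ/t½ = 26/12 ≈ 2.1667, so f = (1/2)^(26/12) ≈ 0.222725.
Cmin,ss = (D/Vd)·f/(1−f), so D = Cmin,ss·Vd·(1−f)/f.
D = 5 × 33 × (1−f)/f ≈ 5 × 33 × 3.48984 ≈ 575.82 mg.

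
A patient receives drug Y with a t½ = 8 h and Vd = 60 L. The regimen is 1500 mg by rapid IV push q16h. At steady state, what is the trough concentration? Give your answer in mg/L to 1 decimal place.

τ = 16 h = 2 half-lives, so f = (1/2)^2 = 0.25.
At steady state, R = 1/(1 − 0.25) = 4/3.
Single-dose peak C₀ = D/Vd = 1500/60 = 25 mg/L.
Steady-state peak Cmax,ss = C₀·R = 25 × 4/3 ≈ 33.333 mg/L.
Steady-state trough Cmin,ss = Cmax,ss·f ≈ 33.333 × 0.25 ≈ 8.333 mg/L.

8.3 mg/L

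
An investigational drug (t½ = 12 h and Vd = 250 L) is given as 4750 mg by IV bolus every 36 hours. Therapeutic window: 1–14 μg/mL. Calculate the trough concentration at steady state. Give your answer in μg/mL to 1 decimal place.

2.7 μg/mL

The dosing interval is 3 half-lives, so f = 2^(−3) = 0.125.
At steady state, R = 1/(1 − 0.125) = 8/7.
Single-dose peak C₀ = D/Vd = 4750/250 = 19 μg/mL.
Steady-state peak Cmax,ss = C₀·R = 19 × 8/7 ≈ 21.714 μg/mL.
Steady-state trough Cmin,ss = Cmax,ss·f ≈ 21.714 × 0.125 ≈ 2.714 μg/mL.
Trough 2.7 μg/mL vs MEC 1 μg/mL: adequate.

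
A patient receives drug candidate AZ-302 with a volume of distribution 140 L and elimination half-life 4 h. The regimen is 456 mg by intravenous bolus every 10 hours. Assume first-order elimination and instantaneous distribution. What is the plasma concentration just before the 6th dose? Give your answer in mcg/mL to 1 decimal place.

f = (1/2)^(τ/t½) = (1/2)^(10/4) ≈ 0.1768.
C₀ = D/Vd = 456/140 ≈ 3.257 mcg/mL.
Before the 6th dose, 5 doses have been given. Superposition: Cmin = C₀·(f + f² + … + f^5).
≈ 3.257 × (0.1768 + 0.0313 + 0.0055 + 0.0010 + 0.0002) ≈ 3.257 × 0.2148 ≈ 0.700 mcg/mL.

0.7 mcg/mL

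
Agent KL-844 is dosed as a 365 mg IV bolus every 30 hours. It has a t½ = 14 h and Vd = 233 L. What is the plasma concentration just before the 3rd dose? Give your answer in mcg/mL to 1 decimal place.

f = (1/2)^(τ/t½) = (1/2)^(30/14) ≈ 0.2264.
C₀ = D/Vd = 365/233 ≈ 1.567 mcg/mL.
Before the 3rd dose, 2 doses have been given. Superposition: Cmin = C₀·(f + f²).
≈ 1.567 × (0.2264 + 0.0513) ≈ 1.567 × 0.2777 ≈ 0.435 mcg/mL.

0.4 mcg/mL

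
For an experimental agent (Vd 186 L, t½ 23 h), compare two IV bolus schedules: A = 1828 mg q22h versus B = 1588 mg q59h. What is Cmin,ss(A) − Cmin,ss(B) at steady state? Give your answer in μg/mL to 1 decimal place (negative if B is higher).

Regimen A: f = (1/2)^(22/23) ≈ 0.5153; Cmin,ss = (1828/186)·f/(1−f) ≈ 10.448 μg/mL.
Regimen B: f = (1/2)^(59/23) ≈ 0.1690; Cmin,ss = (1588/186)·f/(1−f) ≈ 1.736 μg/mL.
Difference ≈ 10.448 − 1.736 ≈ 8.712 μg/mL.

8.7 μg/mL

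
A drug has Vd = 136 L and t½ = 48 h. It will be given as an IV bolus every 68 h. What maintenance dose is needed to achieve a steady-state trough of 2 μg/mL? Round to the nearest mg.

τ/t½ = 68/48 ≈ 1.4167, so f = (1/2)^(68/48) ≈ 0.374577.
Cmin,ss = (D/Vd)·f/(1−f), so D = Cmin,ss·Vd·(1−f)/f.
D = 2 × 136 × (1−f)/f ≈ 2 × 136 × 1.66968 ≈ 454.15 mg.

454 mg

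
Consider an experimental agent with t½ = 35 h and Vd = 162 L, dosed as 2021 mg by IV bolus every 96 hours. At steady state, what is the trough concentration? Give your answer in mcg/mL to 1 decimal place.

2.2 mcg/mL

k = ln2/t½ = ln2/35 ≈ 0.019804 h⁻¹; fraction remaining f = e^(−kτ) = e^(−0.019804×96) ≈ 0.1494.
Accumulation ratio R = 1/(1 − f) ≈ 1/0.8506 ≈ 1.1756.
Each bolus raises the concentration by D/Vd = 2021/162 ≈ 12.475 mcg/mL.
Steady-state peak Cmax,ss = C₀·R ≈ 12.475 × 1.1756 ≈ 14.666 mcg/mL.
Steady-state trough Cmin,ss = Cmax,ss·f ≈ 14.666 × 0.1494 ≈ 2.191 mcg/mL.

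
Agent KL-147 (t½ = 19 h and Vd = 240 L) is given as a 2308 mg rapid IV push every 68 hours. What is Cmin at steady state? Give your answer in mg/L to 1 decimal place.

0.9 mg/L

k = ln2/t½ = ln2/19 ≈ 0.036481 h⁻¹; fraction remaining f = e^(−kτ) = e^(−0.036481×68) ≈ 0.0837.
Each bolus raises the concentration by D/Vd = 2308/240 ≈ 9.617 mg/L.
Steady-state trough Cmin,ss = C₀·f/(1−f) ≈ 9.617 × 0.0837/0.9163 ≈ 0.878 mg/L.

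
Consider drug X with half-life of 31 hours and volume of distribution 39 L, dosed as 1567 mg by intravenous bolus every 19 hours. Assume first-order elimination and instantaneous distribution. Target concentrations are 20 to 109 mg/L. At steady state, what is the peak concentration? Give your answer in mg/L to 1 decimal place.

k = ln2/t½ = ln2/31 ≈ 0.022360 h⁻¹; fraction remaining f = e^(−kτ) = e^(−0.022360×19) ≈ 0.6539.
At steady state, accumulation factor R = 1/(1 − e^(−kτ)) ≈ 2.8893.
Single-dose peak C₀ = D/Vd = 1567/39 ≈ 40.179 mg/L.
Steady-state peak Cmax,ss = C₀·R ≈ 40.179 × 2.8893 ≈ 116.089 mg/L.
Peak 116.1 mg/L vs MTC 109 mg/L: exceeds toxic threshold.

116.1 mg/L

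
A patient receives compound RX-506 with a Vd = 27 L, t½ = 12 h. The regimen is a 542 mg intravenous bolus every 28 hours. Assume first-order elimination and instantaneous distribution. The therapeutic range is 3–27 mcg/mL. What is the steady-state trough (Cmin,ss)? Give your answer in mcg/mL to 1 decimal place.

k = ln2/t½ = ln2/12 ≈ 0.057762 h⁻¹; fraction remaining f = e^(−kτ) = e^(−0.057762×28) ≈ 0.1984.
Each bolus raises the concentration by D/Vd = 542/27 ≈ 20.074 mcg/mL.
Steady-state trough Cmin,ss = C₀·f/(1−f) ≈ 20.074 × 0.1984/0.8016 ≈ 4.968 mcg/mL.
Trough 5.0 mcg/mL vs MEC 3 mcg/mL: adequate.

5.0 mcg/mL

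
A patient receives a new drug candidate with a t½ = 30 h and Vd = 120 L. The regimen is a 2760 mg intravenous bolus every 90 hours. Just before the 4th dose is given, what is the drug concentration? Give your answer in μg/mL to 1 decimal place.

3.3 μg/mL

f = (1/2)^(τ/t½) = (1/2)^(90/30) ≈ 0.1250.
C₀ = D/Vd = 2760/120 ≈ 23.000 μg/mL.
Before the 4th dose, 3 doses have been given. Superposition: Cmin = C₀·(f + f² + … + f^3).
≈ 23.000 × (0.1250 + 0.0156 + 0.0020) ≈ 23.000 × 0.1426 ≈ 3.280 μg/mL.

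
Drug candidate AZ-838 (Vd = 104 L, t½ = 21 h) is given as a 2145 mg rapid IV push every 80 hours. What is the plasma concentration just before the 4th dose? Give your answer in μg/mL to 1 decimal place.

1.6 μg/mL

f = (1/2)^(τ/t½) = (1/2)^(80/21) ≈ 0.0713.
C₀ = D/Vd = 2145/104 ≈ 20.625 μg/mL.
Before the 4th dose, 3 doses have been given. Superposition: Cmin = C₀·(f + f² + … + f^3).
≈ 20.625 × (0.0713 + 0.0051 + 0.0004) ≈ 20.625 × 0.0768 ≈ 1.584 μg/mL.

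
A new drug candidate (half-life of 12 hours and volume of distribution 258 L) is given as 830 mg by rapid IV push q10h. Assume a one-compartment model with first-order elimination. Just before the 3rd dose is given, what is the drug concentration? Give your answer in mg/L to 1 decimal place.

2.8 mg/L

f = (1/2)^(τ/t½) = (1/2)^(10/12) ≈ 0.5612.
C₀ = D/Vd = 830/258 ≈ 3.217 mg/L.
Before the 3rd dose, 2 doses have been given. Superposition: Cmin = C₀·(f + f²).
≈ 3.217 × (0.5612 + 0.3149) ≈ 3.217 × 0.8761 ≈ 2.818 mg/L.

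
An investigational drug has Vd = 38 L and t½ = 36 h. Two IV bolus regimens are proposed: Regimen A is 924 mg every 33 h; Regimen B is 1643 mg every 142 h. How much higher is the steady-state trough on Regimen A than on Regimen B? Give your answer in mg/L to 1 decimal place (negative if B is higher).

Regimen A: f = (1/2)^(33/36) ≈ 0.5297; Cmin,ss = (924/38)·f/(1−f) ≈ 27.387 mg/L.
Regimen B: f = (1/2)^(142/36) ≈ 0.0650; Cmin,ss = (1643/38)·f/(1−f) ≈ 3.006 mg/L.
Difference ≈ 27.387 − 3.006 ≈ 24.381 mg/L.

24.4 mg/L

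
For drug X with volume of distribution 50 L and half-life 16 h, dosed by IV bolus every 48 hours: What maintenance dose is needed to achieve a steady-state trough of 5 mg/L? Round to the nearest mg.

1750 mg

τ/t½ = 48/16 ≈ 3, so f = (1/2)^(48/16) ≈ 0.125000.
Cmin,ss = (D/Vd)·f/(1−f), so D = Cmin,ss·Vd·(1−f)/f.
D = 5 × 50 × (1−f)/f ≈ 5 × 50 × 7.00000 ≈ 1750.00 mg.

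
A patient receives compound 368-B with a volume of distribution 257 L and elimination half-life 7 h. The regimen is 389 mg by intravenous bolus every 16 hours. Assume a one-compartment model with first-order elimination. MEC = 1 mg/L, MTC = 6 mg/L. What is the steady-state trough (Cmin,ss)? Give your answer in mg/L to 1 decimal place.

0.4 mg/L

τ/t½ = 16/7 ≈ 2.2857, so fraction remaining f = (1/2)^(16/7) ≈ 0.2051.
Accumulation ratio R = 1/(1 − f) ≈ 1/0.7949 ≈ 1.2580.
Each bolus raises the concentration by D/Vd = 389/257 ≈ 1.514 mg/L.
Cmax,ss = C₀/(1 − f) ≈ 1.514/0.7949 ≈ 1.905 mg/L.
One interval later, Cmin,ss = Cmax,ss·e^(−kτ) ≈ 1.905 × 0.2051 ≈ 0.391 mg/L.
Trough 0.4 mg/L vs MEC 1 mg/L: subtherapeutic.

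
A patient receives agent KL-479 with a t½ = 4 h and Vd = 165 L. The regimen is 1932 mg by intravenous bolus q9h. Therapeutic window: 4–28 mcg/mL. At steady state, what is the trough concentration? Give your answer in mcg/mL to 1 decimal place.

τ/t½ = 9/4 ≈ 2.25, so fraction remaining f = (1/2)^(9/4) ≈ 0.2102.
Accumulation ratio R = 1/(1 − f) ≈ 1/0.7898 ≈ 1.2661.
Each bolus raises the concentration by D/Vd = 1932/165 ≈ 11.709 mcg/mL.
Cmax,ss = C₀/(1 − f) ≈ 11.709/0.7898 ≈ 14.825 mcg/mL.
Steady-state trough Cmin,ss = Cmax,ss·f ≈ 14.825 × 0.2102 ≈ 3.116 mcg/mL.
Trough 3.1 mcg/mL vs MEC 4 mcg/mL: subtherapeutic.

3.1 mcg/mL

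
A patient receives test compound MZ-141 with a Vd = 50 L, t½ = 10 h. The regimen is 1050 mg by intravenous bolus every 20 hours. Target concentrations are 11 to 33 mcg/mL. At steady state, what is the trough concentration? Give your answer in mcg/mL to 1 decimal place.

The dosing interval is 2 half-lives, so f = 2^(−2) = 0.25.
Accumulation ratio R = 1/(1 − f) = 1/0.75 = 4/3.
Single-dose peak C₀ = D/Vd = 1050/50 = 21 mcg/mL.
Steady-state peak Cmax,ss = C₀·R = 21 × 4/3 ≈ 28.000 mcg/mL.
Steady-state trough Cmin,ss = Cmax,ss·f ≈ 28.000 × 0.25 ≈ 7.000 mcg/mL.
Trough 7.0 mcg/mL vs MEC 11 mcg/mL: subtherapeutic.

7.0 mcg/mL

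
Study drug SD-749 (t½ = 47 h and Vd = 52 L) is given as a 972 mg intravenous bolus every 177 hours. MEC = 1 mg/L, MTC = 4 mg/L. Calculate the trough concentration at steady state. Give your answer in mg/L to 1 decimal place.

τ/t½ = 177/47 ≈ 3.766, so fraction remaining f = (1/2)^(177/47) ≈ 0.0735.
At steady state, accumulation factor R = 1/(1 − e^(−kτ)) ≈ 1.0793.
Each bolus raises the concentration by D/Vd = 972/52 ≈ 18.692 mg/L.
Cmax,ss = C₀/(1 − f) ≈ 18.692/0.9265 ≈ 20.175 mg/L.
One interval later, Cmin,ss = Cmax,ss·e^(−kτ) ≈ 20.175 × 0.0735 ≈ 1.483 mg/L.
Trough 1.5 mg/L vs MEC 1 mg/L: adequate.

1.5 mg/L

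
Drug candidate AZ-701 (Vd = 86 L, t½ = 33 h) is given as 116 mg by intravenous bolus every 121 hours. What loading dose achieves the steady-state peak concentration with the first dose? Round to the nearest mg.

126 mg

f = (1/2)^(121/33) ≈ 0.078745; accumulation ratio R = 1/(1−f) ≈ 1.08548.
Loading dose to hit Cmax,ss on first dose: D_load = D_maint·R ≈ 116 × 1.08548 ≈ 125.92 mg.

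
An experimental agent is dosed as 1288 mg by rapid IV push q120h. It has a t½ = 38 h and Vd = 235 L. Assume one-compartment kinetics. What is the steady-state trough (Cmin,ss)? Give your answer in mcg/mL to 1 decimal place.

τ/t½ = 120/38 ≈ 3.1579, so fraction remaining f = (1/2)^(120/38) ≈ 0.1120.
Single-dose peak C₀ = D/Vd = 1288/235 ≈ 5.481 mcg/mL.
Steady-state trough Cmin,ss = C₀·f/(1−f) ≈ 5.481 × 0.1120/0.8880 ≈ 0.691 mcg/mL.

0.7 mcg/mL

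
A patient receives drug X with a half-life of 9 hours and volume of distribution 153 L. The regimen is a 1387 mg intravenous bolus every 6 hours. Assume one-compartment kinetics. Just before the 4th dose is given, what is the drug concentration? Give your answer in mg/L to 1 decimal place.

f = (1/2)^(τ/t½) = (1/2)^(6/9) ≈ 0.6300.
C₀ = D/Vd = 1387/153 ≈ 9.065 mg/L.
Before the 4th dose, 3 doses have been given. Superposition: Cmin = C₀·(f + f² + … + f^3).
≈ 9.065 × (0.6300 + 0.3969 + 0.2500) ≈ 9.065 × 1.2769 ≈ 11.575 mg/L.

11.6 mg/L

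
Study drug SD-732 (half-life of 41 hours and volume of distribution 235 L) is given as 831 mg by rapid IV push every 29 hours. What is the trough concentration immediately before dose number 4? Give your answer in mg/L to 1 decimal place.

f = (1/2)^(τ/t½) = (1/2)^(29/41) ≈ 0.6125.
C₀ = D/Vd = 831/235 ≈ 3.536 mg/L.
Before the 4th dose, 3 doses have been given. Superposition: Cmin = C₀·(f + f² + … + f^3).
≈ 3.536 × (0.6125 + 0.3752 + 0.2298) ≈ 3.536 × 1.2175 ≈ 4.305 mg/L.

4.3 mg/L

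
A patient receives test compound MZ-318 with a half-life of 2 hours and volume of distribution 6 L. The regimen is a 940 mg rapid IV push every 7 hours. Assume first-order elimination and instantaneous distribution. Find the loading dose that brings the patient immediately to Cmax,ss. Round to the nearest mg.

1031 mg

f = (1/2)^(7/2) ≈ 0.088388; accumulation ratio R = 1/(1−f) ≈ 1.09696.
Loading dose to hit Cmax,ss on first dose: D_load = D_maint·R ≈ 940 × 1.09696 ≈ 1031.14 mg.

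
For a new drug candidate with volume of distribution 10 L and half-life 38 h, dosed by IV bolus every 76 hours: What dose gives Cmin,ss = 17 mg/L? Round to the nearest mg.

510 mg

τ/t½ = 76/38 ≈ 2, so f = (1/2)^(76/38) ≈ 0.250000.
Cmin,ss = (D/Vd)·f/(1−f), so D = Cmin,ss·Vd·(1−f)/f.
D = 17 × 10 × (1−f)/f ≈ 17 × 10 × 3.00000 ≈ 510.00 mg.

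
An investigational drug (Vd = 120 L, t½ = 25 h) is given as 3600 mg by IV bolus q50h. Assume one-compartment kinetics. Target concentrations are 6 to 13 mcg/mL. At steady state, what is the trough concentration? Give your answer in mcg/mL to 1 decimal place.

10.0 mcg/mL

The dosing interval is 2 half-lives, so f = 2^(−2) = 0.25.
At steady state, R = 1/(1 − 0.25) = 4/3.
Single-dose peak C₀ = D/Vd = 3600/120 = 30 mcg/mL.
Steady-state peak Cmax,ss = C₀·R = 30 × 4/3 ≈ 40.000 mcg/mL.
Steady-state trough Cmin,ss = Cmax,ss·f ≈ 40.000 × 0.25 ≈ 10.000 mcg/mL.
Trough 10.0 mcg/mL vs MEC 6 mcg/mL: adequate.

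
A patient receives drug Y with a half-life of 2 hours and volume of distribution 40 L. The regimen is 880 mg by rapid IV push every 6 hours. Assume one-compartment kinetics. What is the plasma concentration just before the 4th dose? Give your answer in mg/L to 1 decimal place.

f = (1/2)^(τ/t½) = (1/2)^(6/2) ≈ 0.1250.
C₀ = D/Vd = 880/40 ≈ 22.000 mg/L.
Before the 4th dose, 3 doses have been given. Superposition: Cmin = C₀·(f + f² + … + f^3).
≈ 22.000 × (0.1250 + 0.0156 + 0.0020) ≈ 22.000 × 0.1426 ≈ 3.137 mg/L.

3.1 mg/L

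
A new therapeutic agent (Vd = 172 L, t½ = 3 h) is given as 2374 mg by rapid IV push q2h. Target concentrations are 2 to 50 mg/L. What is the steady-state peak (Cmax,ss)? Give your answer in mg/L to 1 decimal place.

τ/t½ = 2/3 ≈ 0.66667, so fraction remaining f = (1/2)^(2/3) ≈ 0.6300.
Accumulation ratio R = 1/(1 − f) ≈ 1/0.3700 ≈ 2.7027.
Single-dose peak C₀ = D/Vd = 2374/172 ≈ 13.802 mg/L.
Steady-state peak Cmax,ss = C₀·R ≈ 13.802 × 2.7027 ≈ 37.303 mg/L.
Peak 37.3 mg/L vs MTC 50 mg/L: below toxic threshold.

37.3 mg/L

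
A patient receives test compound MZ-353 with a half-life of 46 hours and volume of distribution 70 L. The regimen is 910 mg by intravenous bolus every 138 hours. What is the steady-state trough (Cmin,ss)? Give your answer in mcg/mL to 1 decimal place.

1.9 mcg/mL

τ = 138 h = 3 half-lives, so f = (1/2)^3 = 0.125.
Accumulation ratio R = 1/(1 − f) = 1/0.875 = 8/7.
Single-dose peak C₀ = D/Vd = 910/70 = 13 mcg/mL.
Steady-state peak Cmax,ss = C₀·R = 13 × 8/7 ≈ 14.857 mcg/mL.
Steady-state trough Cmin,ss = Cmax,ss·f ≈ 14.857 × 0.125 ≈ 1.857 mcg/mL.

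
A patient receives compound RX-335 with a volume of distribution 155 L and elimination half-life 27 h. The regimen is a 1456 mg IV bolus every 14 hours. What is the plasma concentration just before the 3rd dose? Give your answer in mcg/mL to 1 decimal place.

11.1 mcg/mL

f = (1/2)^(τ/t½) = (1/2)^(14/27) ≈ 0.6981.
C₀ = D/Vd = 1456/155 ≈ 9.394 mcg/mL.
Before the 3rd dose, 2 doses have been given. Superposition: Cmin = C₀·(f + f²).
≈ 9.394 × (0.6981 + 0.4873) ≈ 9.394 × 1.1854 ≈ 11.136 mcg/mL.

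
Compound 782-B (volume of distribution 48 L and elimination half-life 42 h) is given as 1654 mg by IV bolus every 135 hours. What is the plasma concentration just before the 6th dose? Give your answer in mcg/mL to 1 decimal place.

4.2 mcg/mL

f = (1/2)^(τ/t½) = (1/2)^(135/42) ≈ 0.1077.
C₀ = D/Vd = 1654/48 ≈ 34.458 mcg/mL.
Before the 6th dose, 5 doses have been given. Superposition: Cmin = C₀·(f + f² + … + f^5).
≈ 34.458 × (0.1077 + 0.0116 + 0.0012 + 0.0001 + 0.0000) ≈ 34.458 × 0.1206 ≈ 4.156 mcg/mL.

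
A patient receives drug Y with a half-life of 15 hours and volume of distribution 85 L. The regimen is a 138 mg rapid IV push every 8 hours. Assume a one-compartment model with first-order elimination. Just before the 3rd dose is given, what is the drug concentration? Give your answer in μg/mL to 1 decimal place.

f = (1/2)^(τ/t½) = (1/2)^(8/15) ≈ 0.6910.
C₀ = D/Vd = 138/85 ≈ 1.624 μg/mL.
Before the 3rd dose, 2 doses have been given. Superposition: Cmin = C₀·(f + f²).
≈ 1.624 × (0.6910 + 0.4775) ≈ 1.624 × 1.1685 ≈ 1.898 μg/mL.

1.9 μg/mL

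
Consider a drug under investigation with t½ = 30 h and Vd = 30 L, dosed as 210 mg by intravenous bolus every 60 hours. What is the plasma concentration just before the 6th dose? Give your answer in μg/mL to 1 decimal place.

f = (1/2)^(τ/t½) = (1/2)^(60/30) ≈ 0.2500.
C₀ = D/Vd = 210/30 ≈ 7.000 μg/mL.
Before the 6th dose, 5 doses have been given. Superposition: Cmin = C₀·(f + f² + … + f^5).
≈ 7.000 × (0.2500 + 0.0625 + 0.0156 + 0.0039 + 0.0010) ≈ 7.000 × 0.3330 ≈ 2.331 μg/mL.

2.3 μg/mL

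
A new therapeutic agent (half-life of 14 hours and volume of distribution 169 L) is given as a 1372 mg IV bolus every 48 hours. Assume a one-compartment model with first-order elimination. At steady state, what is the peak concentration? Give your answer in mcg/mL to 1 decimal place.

8.9 mcg/mL

τ/t½ = 48/14 ≈ 3.4286, so fraction remaining f = (1/2)^(48/14) ≈ 0.0929.
At steady state, accumulation factor R = 1/(1 − e^(−kτ)) ≈ 1.1024.
Each bolus raises the concentration by D/Vd = 1372/169 ≈ 8.118 mcg/mL.
Steady-state peak Cmax,ss = C₀·R ≈ 8.118 × 1.1024 ≈ 8.949 mcg/mL.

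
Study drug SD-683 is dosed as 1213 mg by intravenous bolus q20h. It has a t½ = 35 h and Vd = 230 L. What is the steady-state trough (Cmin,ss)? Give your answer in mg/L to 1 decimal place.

k = ln2/t½ = ln2/35 ≈ 0.019804 h⁻¹; fraction remaining f = e^(−kτ) = e^(−0.019804×20) ≈ 0.6730.
At steady state, accumulation factor R = 1/(1 − e^(−kτ)) ≈ 3.0581.
Single-dose peak C₀ = D/Vd = 1213/230 ≈ 5.274 mg/L.
Steady-state peak Cmax,ss = C₀·R ≈ 5.274 × 3.0581 ≈ 16.128 mg/L.
Steady-state trough Cmin,ss = Cmax,ss·f ≈ 16.128 × 0.6730 ≈ 10.854 mg/L.

10.9 mg/L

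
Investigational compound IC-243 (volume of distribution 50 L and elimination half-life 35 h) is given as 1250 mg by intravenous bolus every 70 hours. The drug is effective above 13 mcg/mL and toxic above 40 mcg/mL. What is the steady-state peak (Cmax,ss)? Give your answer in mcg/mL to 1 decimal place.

τ = 70 h = 2 half-lives, so f = (1/2)^2 = 0.25.
Accumulation ratio R = 1/(1 − f) = 1/0.75 = 4/3.
Single-dose peak C₀ = D/Vd = 1250/50 = 25 mcg/mL.
Steady-state peak Cmax,ss = C₀·R = 25 × 4/3 ≈ 33.333 mcg/mL.
Peak 33.3 mcg/mL vs MTC 40 mcg/mL: below toxic threshold.

33.3 mcg/mL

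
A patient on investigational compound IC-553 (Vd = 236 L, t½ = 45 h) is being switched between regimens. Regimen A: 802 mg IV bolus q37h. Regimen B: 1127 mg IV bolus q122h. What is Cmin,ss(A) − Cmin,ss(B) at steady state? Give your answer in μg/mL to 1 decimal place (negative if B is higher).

3.6 μg/mL

Regimen A: f = (1/2)^(37/45) ≈ 0.5656; Cmin,ss = (802/236)·f/(1−f) ≈ 4.425 μg/mL.
Regimen B: f = (1/2)^(122/45) ≈ 0.1527; Cmin,ss = (1127/236)·f/(1−f) ≈ 0.861 μg/mL.
Difference ≈ 4.425 − 0.861 ≈ 3.564 μg/mL.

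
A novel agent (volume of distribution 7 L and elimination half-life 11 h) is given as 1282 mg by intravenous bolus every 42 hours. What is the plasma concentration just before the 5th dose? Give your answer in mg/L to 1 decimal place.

14.0 mg/L

f = (1/2)^(τ/t½) = (1/2)^(42/11) ≈ 0.0709.
C₀ = D/Vd = 1282/7 ≈ 183.143 mg/L.
Before the 5th dose, 4 doses have been given. Superposition: Cmin = C₀·(f + f² + … + f^4).
≈ 183.143 × (0.0709 + 0.0050 + 0.0004 + 0.0000) ≈ 183.143 × 0.0763 ≈ 13.974 mg/L.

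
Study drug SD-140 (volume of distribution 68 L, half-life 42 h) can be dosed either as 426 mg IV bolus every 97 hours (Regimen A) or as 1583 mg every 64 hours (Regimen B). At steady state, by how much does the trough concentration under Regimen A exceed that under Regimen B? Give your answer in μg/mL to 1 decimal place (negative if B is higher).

Regimen A: f = (1/2)^(97/42) ≈ 0.2017; Cmin,ss = (426/68)·f/(1−f) ≈ 1.583 μg/mL.
Regimen B: f = (1/2)^(64/42) ≈ 0.3478; Cmin,ss = (1583/68)·f/(1−f) ≈ 12.414 μg/mL.
Difference ≈ 1.583 − 12.414 ≈ -10.831 μg/mL.

-10.8 μg/mL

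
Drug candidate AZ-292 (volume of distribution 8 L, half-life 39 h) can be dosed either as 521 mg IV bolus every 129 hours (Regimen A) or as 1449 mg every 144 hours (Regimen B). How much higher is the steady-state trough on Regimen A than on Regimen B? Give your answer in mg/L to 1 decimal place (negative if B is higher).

Regimen A: f = (1/2)^(129/39) ≈ 0.1010; Cmin,ss = (521/8)·f/(1−f) ≈ 7.317 mg/L.
Regimen B: f = (1/2)^(144/39) ≈ 0.0774; Cmin,ss = (1449/8)·f/(1−f) ≈ 15.195 mg/L.
Difference ≈ 7.317 − 15.195 ≈ -7.878 mg/L.

-7.9 mg/L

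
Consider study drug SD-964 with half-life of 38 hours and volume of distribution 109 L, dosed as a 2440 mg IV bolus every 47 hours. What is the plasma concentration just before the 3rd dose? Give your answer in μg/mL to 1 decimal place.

f = (1/2)^(τ/t½) = (1/2)^(47/38) ≈ 0.4243.
C₀ = D/Vd = 2440/109 ≈ 22.385 μg/mL.
Before the 3rd dose, 2 doses have been given. Superposition: Cmin = C₀·(f + f²).
≈ 22.385 × (0.4243 + 0.1800) ≈ 22.385 × 0.6043 ≈ 13.527 μg/mL.

13.5 μg/mL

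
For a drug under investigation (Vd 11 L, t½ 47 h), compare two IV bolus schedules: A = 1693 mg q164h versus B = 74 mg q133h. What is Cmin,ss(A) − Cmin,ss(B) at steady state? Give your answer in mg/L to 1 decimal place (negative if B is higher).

13.9 mg/L

Regimen A: f = (1/2)^(164/47) ≈ 0.0890; Cmin,ss = (1693/11)·f/(1−f) ≈ 15.036 mg/L.
Regimen B: f = (1/2)^(133/47) ≈ 0.1407; Cmin,ss = (74/11)·f/(1−f) ≈ 1.102 mg/L.
Difference ≈ 15.036 − 1.102 ≈ 13.934 mg/L.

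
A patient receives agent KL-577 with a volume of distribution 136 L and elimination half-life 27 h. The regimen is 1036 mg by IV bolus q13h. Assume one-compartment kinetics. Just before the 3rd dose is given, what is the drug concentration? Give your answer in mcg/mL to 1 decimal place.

f = (1/2)^(τ/t½) = (1/2)^(13/27) ≈ 0.7162.
C₀ = D/Vd = 1036/136 ≈ 7.618 mcg/mL.
Before the 3rd dose, 2 doses have been given. Superposition: Cmin = C₀·(f + f²).
≈ 7.618 × (0.7162 + 0.5129) ≈ 7.618 × 1.2291 ≈ 9.363 mcg/mL.

9.4 mcg/mL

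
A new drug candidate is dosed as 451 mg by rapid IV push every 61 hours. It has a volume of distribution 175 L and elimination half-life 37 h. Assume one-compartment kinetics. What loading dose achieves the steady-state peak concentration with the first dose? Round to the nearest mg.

f = (1/2)^(61/37) ≈ 0.318939; accumulation ratio R = 1/(1−f) ≈ 1.46830.
Loading dose to hit Cmax,ss on first dose: D_load = D_maint·R ≈ 451 × 1.46830 ≈ 662.20 mg.

662 mg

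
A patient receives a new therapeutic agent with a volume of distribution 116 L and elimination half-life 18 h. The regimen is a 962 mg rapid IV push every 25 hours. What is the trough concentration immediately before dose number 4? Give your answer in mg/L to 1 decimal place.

4.8 mg/L

f = (1/2)^(τ/t½) = (1/2)^(25/18) ≈ 0.3819.
C₀ = D/Vd = 962/116 ≈ 8.293 mg/L.
Before the 4th dose, 3 doses have been given. Superposition: Cmin = C₀·(f + f² + … + f^3).
≈ 8.293 × (0.3819 + 0.1458 + 0.0557) ≈ 8.293 × 0.5834 ≈ 4.838 mg/L.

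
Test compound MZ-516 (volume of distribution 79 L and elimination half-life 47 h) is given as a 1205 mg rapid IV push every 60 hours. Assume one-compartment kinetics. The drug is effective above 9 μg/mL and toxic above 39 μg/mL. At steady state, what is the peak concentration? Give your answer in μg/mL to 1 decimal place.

26.0 μg/mL

k = ln2/t½ = ln2/47 ≈ 0.014748 h⁻¹; fraction remaining f = e^(−kτ) = e^(−0.014748×60) ≈ 0.4128.
Accumulation ratio R = 1/(1 − f) ≈ 1/0.5872 ≈ 1.7030.
Each bolus raises the concentration by D/Vd = 1205/79 ≈ 15.253 μg/mL.
Steady-state peak Cmax,ss = C₀·R ≈ 15.253 × 1.7030 ≈ 25.976 μg/mL.
Peak 26.0 μg/mL vs MTC 39 μg/mL: below toxic threshold.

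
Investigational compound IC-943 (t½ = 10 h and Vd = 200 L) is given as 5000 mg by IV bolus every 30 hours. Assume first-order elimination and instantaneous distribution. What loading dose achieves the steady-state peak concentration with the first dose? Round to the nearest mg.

5714 mg

f = (1/2)^(30/10) ≈ 0.125000; accumulation ratio R = 1/(1−f) ≈ 1.14286.
Loading dose to hit Cmax,ss on first dose: D_load = D_maint·R ≈ 5000 × 1.14286 ≈ 5714.30 mg.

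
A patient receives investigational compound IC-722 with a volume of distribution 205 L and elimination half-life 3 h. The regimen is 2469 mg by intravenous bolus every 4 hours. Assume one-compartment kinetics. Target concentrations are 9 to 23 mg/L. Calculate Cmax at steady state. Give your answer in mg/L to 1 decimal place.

20.0 mg/L

Over one 4-h interval, 4/3 ≈ 1.3333 half-lives elapse, leaving f ≈ 0.3969 of each dose.
Accumulation ratio R = 1/(1 − f) ≈ 1/0.6031 ≈ 1.6581.
Each bolus raises the concentration by D/Vd = 2469/205 ≈ 12.044 mg/L.
Steady-state peak Cmax,ss = C₀·R ≈ 12.044 × 1.6581 ≈ 19.970 mg/L.
Peak 20.0 mg/L vs MTC 23 mg/L: below toxic threshold.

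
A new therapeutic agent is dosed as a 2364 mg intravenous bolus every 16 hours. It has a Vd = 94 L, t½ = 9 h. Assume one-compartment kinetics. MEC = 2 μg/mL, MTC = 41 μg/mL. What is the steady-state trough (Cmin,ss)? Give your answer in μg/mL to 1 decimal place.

τ/t½ = 16/9 ≈ 1.7778, so fraction remaining f = (1/2)^(16/9) ≈ 0.2916.
At steady state, accumulation factor R = 1/(1 − e^(−kτ)) ≈ 1.4116.
Each bolus raises the concentration by D/Vd = 2364/94 ≈ 25.149 μg/mL.
Steady-state peak Cmax,ss = C₀·R ≈ 25.149 × 1.4116 ≈ 35.500 μg/mL.
Steady-state trough Cmin,ss = Cmax,ss·f ≈ 35.500 × 0.2916 ≈ 10.352 μg/mL.
Trough 10.4 μg/mL vs MEC 2 μg/mL: adequate.

10.4 μg/mL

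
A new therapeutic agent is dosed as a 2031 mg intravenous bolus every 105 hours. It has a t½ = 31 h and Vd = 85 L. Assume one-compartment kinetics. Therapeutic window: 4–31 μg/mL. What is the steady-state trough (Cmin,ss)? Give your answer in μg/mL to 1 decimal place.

2.5 μg/mL

τ/t½ = 105/31 ≈ 3.3871, so fraction remaining f = (1/2)^(105/31) ≈ 0.0956.
Single-dose peak C₀ = D/Vd = 2031/85 ≈ 23.894 μg/mL.
Steady-state trough Cmin,ss = C₀·f/(1−f) ≈ 23.894 × 0.0956/0.9044 ≈ 2.526 μg/mL.
Trough 2.5 μg/mL vs MEC 4 μg/mL: subtherapeutic.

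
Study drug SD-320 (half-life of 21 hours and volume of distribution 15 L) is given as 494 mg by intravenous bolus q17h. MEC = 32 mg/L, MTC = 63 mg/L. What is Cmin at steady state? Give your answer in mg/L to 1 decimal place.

43.8 mg/L

k = ln2/t½ = ln2/21 ≈ 0.033007 h⁻¹; fraction remaining f = e^(−kτ) = e^(−0.033007×17) ≈ 0.5706.
At steady state, accumulation factor R = 1/(1 − e^(−kτ)) ≈ 2.3288.
Each bolus raises the concentration by D/Vd = 494/15 ≈ 32.933 mg/L.
Steady-state peak Cmax,ss = C₀·R ≈ 32.933 × 2.3288 ≈ 76.694 mg/L.
One interval later, Cmin,ss = Cmax,ss·e^(−kτ) ≈ 76.694 × 0.5706 ≈ 43.762 mg/L.
Trough 43.8 mg/L vs MEC 32 mg/L: adequate.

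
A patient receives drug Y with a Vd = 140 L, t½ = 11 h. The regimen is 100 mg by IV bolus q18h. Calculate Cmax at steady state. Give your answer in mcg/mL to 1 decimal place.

k = ln2/t½ = ln2/11 ≈ 0.063013 h⁻¹; fraction remaining f = e^(−kτ) = e^(−0.063013×18) ≈ 0.3217.
At steady state, accumulation factor R = 1/(1 − e^(−kτ)) ≈ 1.4743.
Each bolus raises the concentration by D/Vd = 100/140 ≈ 0.714 mcg/mL.
Steady-state peak Cmax,ss = C₀·R ≈ 0.714 × 1.4743 ≈ 1.053 mcg/mL.

1.1 mcg/mL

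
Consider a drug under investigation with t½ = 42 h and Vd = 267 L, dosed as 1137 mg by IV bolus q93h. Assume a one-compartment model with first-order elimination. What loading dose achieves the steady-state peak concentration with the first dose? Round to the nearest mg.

1449 mg

f = (1/2)^(93/42) ≈ 0.215493; accumulation ratio R = 1/(1−f) ≈ 1.27469.
Loading dose to hit Cmax,ss on first dose: D_load = D_maint·R ≈ 1137 × 1.27469 ≈ 1449.32 mg.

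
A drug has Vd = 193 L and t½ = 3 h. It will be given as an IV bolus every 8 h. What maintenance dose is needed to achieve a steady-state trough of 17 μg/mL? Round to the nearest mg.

τ/t½ = 8/3 ≈ 2.6667, so f = (1/2)^(8/3) ≈ 0.157490.
Cmin,ss = (D/Vd)·f/(1−f), so D = Cmin,ss·Vd·(1−f)/f.
D = 17 × 193 × (1−f)/f ≈ 17 × 193 × 5.34961 ≈ 17552.07 mg.

17552 mg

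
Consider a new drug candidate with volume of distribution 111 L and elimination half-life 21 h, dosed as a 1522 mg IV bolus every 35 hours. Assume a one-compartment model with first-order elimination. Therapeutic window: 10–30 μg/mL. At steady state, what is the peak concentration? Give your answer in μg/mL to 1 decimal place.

20.0 μg/mL

τ/t½ = 35/21 ≈ 1.6667, so fraction remaining f = (1/2)^(35/21) ≈ 0.3150.
Accumulation ratio R = 1/(1 − f) ≈ 1/0.6850 ≈ 1.4599.
Each bolus raises the concentration by D/Vd = 1522/111 ≈ 13.712 μg/mL.
Steady-state peak Cmax,ss = C₀·R ≈ 13.712 × 1.4599 ≈ 20.018 μg/mL.
Peak 20.0 μg/mL vs MTC 30 μg/mL: below toxic threshold.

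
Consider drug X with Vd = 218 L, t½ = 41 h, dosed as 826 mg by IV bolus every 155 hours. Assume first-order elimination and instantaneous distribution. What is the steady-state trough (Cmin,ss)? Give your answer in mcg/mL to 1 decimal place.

0.3 mcg/mL

k = ln2/t½ = ln2/41 ≈ 0.016906 h⁻¹; fraction remaining f = e^(−kτ) = e^(−0.016906×155) ≈ 0.0728.
Single-dose peak C₀ = D/Vd = 826/218 ≈ 3.789 mcg/mL.
Steady-state trough Cmin,ss = C₀·f/(1−f) ≈ 3.789 × 0.0728/0.9272 ≈ 0.297 mcg/mL.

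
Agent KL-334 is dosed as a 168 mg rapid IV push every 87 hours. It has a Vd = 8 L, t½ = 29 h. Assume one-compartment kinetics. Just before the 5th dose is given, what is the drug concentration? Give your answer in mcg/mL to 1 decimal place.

f = (1/2)^(τ/t½) = (1/2)^(87/29) ≈ 0.1250.
C₀ = D/Vd = 168/8 ≈ 21.000 mcg/mL.
Before the 5th dose, 4 doses have been given. Superposition: Cmin = C₀·(f + f² + … + f^4).
≈ 21.000 × (0.1250 + 0.0156 + 0.0020 + 0.0002) ≈ 21.000 × 0.1428 ≈ 2.999 mcg/mL.

3.0 mcg/mL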